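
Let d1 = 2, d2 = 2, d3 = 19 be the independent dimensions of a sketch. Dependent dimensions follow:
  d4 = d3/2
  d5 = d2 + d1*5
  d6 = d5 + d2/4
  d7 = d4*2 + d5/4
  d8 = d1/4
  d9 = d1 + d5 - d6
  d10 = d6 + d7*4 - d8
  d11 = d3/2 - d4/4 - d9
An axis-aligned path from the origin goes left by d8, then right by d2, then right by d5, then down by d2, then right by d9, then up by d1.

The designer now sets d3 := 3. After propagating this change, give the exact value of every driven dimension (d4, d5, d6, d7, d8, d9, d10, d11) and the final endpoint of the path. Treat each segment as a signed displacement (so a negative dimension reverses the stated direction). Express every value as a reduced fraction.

d4 = 3/2
d5 = 12
d6 = 25/2
d7 = 6
d8 = 1/2
d9 = 3/2
d10 = 36
d11 = -3/8
endpoint = (15, 0)

Apply edit: d3 := 3
  d4 = d3/2 = 3/2
  d5 = d2 + d1*5 = 12
  d6 = d5 + d2/4 = 25/2
  d7 = d4*2 + d5/4 = 6
  d8 = d1/4 = 1/2
  d9 = d1 + d5 - d6 = 3/2
  d10 = d6 + d7*4 - d8 = 36
  d11 = d3/2 - d4/4 - d9 = -3/8
Walk from origin (0, 0):
  seg 1: left by d8 = 1/2 → (-1/2, 0)
  seg 2: right by d2 = 2 → (3/2, 0)
  seg 3: right by d5 = 12 → (27/2, 0)
  seg 4: down by d2 = 2 → (27/2, -2)
  seg 5: right by d9 = 3/2 → (15, -2)
  seg 6: up by d1 = 2 → (15, 0)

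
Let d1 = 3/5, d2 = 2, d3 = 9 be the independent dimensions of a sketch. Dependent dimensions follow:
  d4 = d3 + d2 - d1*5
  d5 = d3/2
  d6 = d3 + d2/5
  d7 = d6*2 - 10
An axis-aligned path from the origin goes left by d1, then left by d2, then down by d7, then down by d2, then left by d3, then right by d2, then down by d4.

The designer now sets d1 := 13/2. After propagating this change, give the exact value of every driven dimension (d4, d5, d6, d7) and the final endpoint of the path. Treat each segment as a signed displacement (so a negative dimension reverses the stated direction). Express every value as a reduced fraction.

d4 = -43/2
d5 = 9/2
d6 = 47/5
d7 = 44/5
endpoint = (-31/2, 107/10)

Apply edit: d1 := 13/2
  d4 = d3 + d2 - d1*5 = -43/2
  d5 = d3/2 = 9/2
  d6 = d3 + d2/5 = 47/5
  d7 = d6*2 - 10 = 44/5
Walk from origin (0, 0):
  seg 1: left by d1 = 13/2 → (-13/2, 0)
  seg 2: left by d2 = 2 → (-17/2, 0)
  seg 3: down by d7 = 44/5 → (-17/2, -44/5)
  seg 4: down by d2 = 2 → (-17/2, -54/5)
  seg 5: left by d3 = 9 → (-35/2, -54/5)
  seg 6: right by d2 = 2 → (-31/2, -54/5)
  seg 7: down by d4 = -43/2 → (-31/2, 107/10)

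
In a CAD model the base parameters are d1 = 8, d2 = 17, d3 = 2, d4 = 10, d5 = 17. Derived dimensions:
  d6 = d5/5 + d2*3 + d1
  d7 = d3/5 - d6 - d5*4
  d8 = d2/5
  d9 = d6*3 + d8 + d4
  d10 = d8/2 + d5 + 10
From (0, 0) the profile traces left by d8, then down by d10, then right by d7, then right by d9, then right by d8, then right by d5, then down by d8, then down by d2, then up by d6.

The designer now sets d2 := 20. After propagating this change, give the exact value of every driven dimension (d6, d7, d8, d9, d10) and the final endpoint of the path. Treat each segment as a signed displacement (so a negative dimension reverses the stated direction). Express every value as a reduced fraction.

Apply edit: d2 := 20
  d6 = d5/5 + d2*3 + d1 = 357/5
  d7 = d3/5 - d6 - d5*4 = -139
  d8 = d2/5 = 4
  d9 = d6*3 + d8 + d4 = 1141/5
  d10 = d8/2 + d5 + 10 = 29
Walk from origin (0, 0):
  seg 1: left by d8 = 4 → (-4, 0)
  seg 2: down by d10 = 29 → (-4, -29)
  seg 3: right by d7 = -139 → (-143, -29)
  seg 4: right by d9 = 1141/5 → (426/5, -29)
  seg 5: right by d8 = 4 → (446/5, -29)
  seg 6: right by d5 = 17 → (531/5, -29)
  seg 7: down by d8 = 4 → (531/5, -33)
  seg 8: down by d2 = 20 → (531/5, -53)
  seg 9: up by d6 = 357/5 → (531/5, 92/5)

d6 = 357/5
d7 = -139
d8 = 4
d9 = 1141/5
d10 = 29
endpoint = (531/5, 92/5)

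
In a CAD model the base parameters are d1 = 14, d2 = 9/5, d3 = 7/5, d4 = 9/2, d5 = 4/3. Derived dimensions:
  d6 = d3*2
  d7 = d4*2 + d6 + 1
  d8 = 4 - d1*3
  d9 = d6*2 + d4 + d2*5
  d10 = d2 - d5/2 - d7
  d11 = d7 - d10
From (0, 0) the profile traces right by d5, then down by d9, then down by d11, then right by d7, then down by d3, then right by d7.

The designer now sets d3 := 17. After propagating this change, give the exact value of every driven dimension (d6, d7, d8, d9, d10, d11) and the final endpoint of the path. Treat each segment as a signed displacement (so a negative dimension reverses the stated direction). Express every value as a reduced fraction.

d6 = 34
d7 = 44
d8 = -38
d9 = 163/2
d10 = -643/15
d11 = 1303/15
endpoint = (268/3, -5561/30)

Apply edit: d3 := 17
  d6 = d3*2 = 34
  d7 = d4*2 + d6 + 1 = 44
  d8 = 4 - d1*3 = -38
  d9 = d6*2 + d4 + d2*5 = 163/2
  d10 = d2 - d5/2 - d7 = -643/15
  d11 = d7 - d10 = 1303/15
Walk from origin (0, 0):
  seg 1: right by d5 = 4/3 → (4/3, 0)
  seg 2: down by d9 = 163/2 → (4/3, -163/2)
  seg 3: down by d11 = 1303/15 → (4/3, -5051/30)
  seg 4: right by d7 = 44 → (136/3, -5051/30)
  seg 5: down by d3 = 17 → (136/3, -5561/30)
  seg 6: right by d7 = 44 → (268/3, -5561/30)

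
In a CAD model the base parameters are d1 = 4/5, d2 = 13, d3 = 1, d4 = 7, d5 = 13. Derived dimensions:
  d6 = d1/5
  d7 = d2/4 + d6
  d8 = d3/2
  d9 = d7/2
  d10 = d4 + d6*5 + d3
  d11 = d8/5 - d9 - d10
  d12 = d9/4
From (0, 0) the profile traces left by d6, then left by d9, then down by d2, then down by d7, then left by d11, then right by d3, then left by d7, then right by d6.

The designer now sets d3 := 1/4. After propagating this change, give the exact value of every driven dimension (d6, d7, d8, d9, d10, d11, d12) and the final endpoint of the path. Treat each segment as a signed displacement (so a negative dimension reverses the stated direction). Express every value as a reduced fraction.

Apply edit: d3 := 1/4
  d6 = d1/5 = 4/25
  d7 = d2/4 + d6 = 341/100
  d8 = d3/2 = 1/8
  d9 = d7/2 = 341/200
  d10 = d4 + d6*5 + d3 = 161/20
  d11 = d8/5 - d9 - d10 = -973/100
  d12 = d9/4 = 341/800
Walk from origin (0, 0):
  seg 1: left by d6 = 4/25 → (-4/25, 0)
  seg 2: left by d9 = 341/200 → (-373/200, 0)
  seg 3: down by d2 = 13 → (-373/200, -13)
  seg 4: down by d7 = 341/100 → (-373/200, -1641/100)
  seg 5: left by d11 = -973/100 → (1573/200, -1641/100)
  seg 6: right by d3 = 1/4 → (1623/200, -1641/100)
  seg 7: left by d7 = 341/100 → (941/200, -1641/100)
  seg 8: right by d6 = 4/25 → (973/200, -1641/100)

d6 = 4/25
d7 = 341/100
d8 = 1/8
d9 = 341/200
d10 = 161/20
d11 = -973/100
d12 = 341/800
endpoint = (973/200, -1641/100)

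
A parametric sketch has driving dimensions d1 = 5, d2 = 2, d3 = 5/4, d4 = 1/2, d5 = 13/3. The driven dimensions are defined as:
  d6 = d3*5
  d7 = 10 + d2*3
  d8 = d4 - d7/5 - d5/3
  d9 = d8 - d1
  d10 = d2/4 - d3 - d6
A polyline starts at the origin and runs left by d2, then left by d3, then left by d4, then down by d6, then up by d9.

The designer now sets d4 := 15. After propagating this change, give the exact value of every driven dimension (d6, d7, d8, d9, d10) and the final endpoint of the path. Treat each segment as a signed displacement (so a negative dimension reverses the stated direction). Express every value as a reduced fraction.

d6 = 25/4
d7 = 16
d8 = 466/45
d9 = 241/45
d10 = -7
endpoint = (-73/4, -161/180)

Apply edit: d4 := 15
  d6 = d3*5 = 25/4
  d7 = 10 + d2*3 = 16
  d8 = d4 - d7/5 - d5/3 = 466/45
  d9 = d8 - d1 = 241/45
  d10 = d2/4 - d3 - d6 = -7
Walk from origin (0, 0):
  seg 1: left by d2 = 2 → (-2, 0)
  seg 2: left by d3 = 5/4 → (-13/4, 0)
  seg 3: left by d4 = 15 → (-73/4, 0)
  seg 4: down by d6 = 25/4 → (-73/4, -25/4)
  seg 5: up by d9 = 241/45 → (-73/4, -161/180)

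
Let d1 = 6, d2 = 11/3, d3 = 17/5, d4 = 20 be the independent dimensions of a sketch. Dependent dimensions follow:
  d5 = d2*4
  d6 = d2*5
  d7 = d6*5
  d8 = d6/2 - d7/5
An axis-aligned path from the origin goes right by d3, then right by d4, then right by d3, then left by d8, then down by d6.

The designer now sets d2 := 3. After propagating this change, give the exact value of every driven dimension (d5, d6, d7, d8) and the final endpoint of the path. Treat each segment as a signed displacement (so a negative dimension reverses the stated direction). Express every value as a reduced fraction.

d5 = 12
d6 = 15
d7 = 75
d8 = -15/2
endpoint = (343/10, -15)

Apply edit: d2 := 3
  d5 = d2*4 = 12
  d6 = d2*5 = 15
  d7 = d6*5 = 75
  d8 = d6/2 - d7/5 = -15/2
Walk from origin (0, 0):
  seg 1: right by d3 = 17/5 → (17/5, 0)
  seg 2: right by d4 = 20 → (117/5, 0)
  seg 3: right by d3 = 17/5 → (134/5, 0)
  seg 4: left by d8 = -15/2 → (343/10, 0)
  seg 5: down by d6 = 15 → (343/10, -15)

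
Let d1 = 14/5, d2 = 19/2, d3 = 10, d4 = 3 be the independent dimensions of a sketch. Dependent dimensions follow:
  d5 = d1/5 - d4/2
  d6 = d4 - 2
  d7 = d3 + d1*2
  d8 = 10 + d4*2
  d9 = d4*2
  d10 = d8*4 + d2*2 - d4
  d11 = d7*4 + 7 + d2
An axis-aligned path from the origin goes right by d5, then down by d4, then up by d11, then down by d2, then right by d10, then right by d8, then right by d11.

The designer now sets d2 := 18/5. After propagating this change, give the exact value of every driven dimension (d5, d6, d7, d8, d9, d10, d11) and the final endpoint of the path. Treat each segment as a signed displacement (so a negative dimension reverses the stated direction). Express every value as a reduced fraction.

Apply edit: d2 := 18/5
  d5 = d1/5 - d4/2 = -47/50
  d6 = d4 - 2 = 1
  d7 = d3 + d1*2 = 78/5
  d8 = 10 + d4*2 = 16
  d9 = d4*2 = 6
  d10 = d8*4 + d2*2 - d4 = 341/5
  d11 = d7*4 + 7 + d2 = 73
Walk from origin (0, 0):
  seg 1: right by d5 = -47/50 → (-47/50, 0)
  seg 2: down by d4 = 3 → (-47/50, -3)
  seg 3: up by d11 = 73 → (-47/50, 70)
  seg 4: down by d2 = 18/5 → (-47/50, 332/5)
  seg 5: right by d10 = 341/5 → (3363/50, 332/5)
  seg 6: right by d8 = 16 → (4163/50, 332/5)
  seg 7: right by d11 = 73 → (7813/50, 332/5)

d5 = -47/50
d6 = 1
d7 = 78/5
d8 = 16
d9 = 6
d10 = 341/5
d11 = 73
endpoint = (7813/50, 332/5)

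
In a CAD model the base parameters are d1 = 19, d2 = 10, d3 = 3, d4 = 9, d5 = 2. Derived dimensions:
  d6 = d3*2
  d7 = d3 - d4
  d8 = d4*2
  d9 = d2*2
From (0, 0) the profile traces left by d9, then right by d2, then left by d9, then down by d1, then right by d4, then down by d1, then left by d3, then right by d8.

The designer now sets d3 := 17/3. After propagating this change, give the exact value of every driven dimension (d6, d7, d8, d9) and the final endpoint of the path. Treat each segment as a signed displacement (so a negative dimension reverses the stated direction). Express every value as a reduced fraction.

Apply edit: d3 := 17/3
  d6 = d3*2 = 34/3
  d7 = d3 - d4 = -10/3
  d8 = d4*2 = 18
  d9 = d2*2 = 20
Walk from origin (0, 0):
  seg 1: left by d9 = 20 → (-20, 0)
  seg 2: right by d2 = 10 → (-10, 0)
  seg 3: left by d9 = 20 → (-30, 0)
  seg 4: down by d1 = 19 → (-30, -19)
  seg 5: right by d4 = 9 → (-21, -19)
  seg 6: down by d1 = 19 → (-21, -38)
  seg 7: left by d3 = 17/3 → (-80/3, -38)
  seg 8: right by d8 = 18 → (-26/3, -38)

d6 = 34/3
d7 = -10/3
d8 = 18
d9 = 20
endpoint = (-26/3, -38)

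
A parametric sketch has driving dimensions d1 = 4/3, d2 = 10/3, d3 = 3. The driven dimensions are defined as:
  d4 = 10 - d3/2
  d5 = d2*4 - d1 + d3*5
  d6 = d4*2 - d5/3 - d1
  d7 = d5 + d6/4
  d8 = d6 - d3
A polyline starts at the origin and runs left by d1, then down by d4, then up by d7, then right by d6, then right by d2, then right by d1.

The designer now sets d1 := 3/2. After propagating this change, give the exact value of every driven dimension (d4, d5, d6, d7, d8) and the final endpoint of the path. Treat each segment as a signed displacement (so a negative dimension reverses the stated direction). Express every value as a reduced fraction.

Apply edit: d1 := 3/2
  d4 = 10 - d3/2 = 17/2
  d5 = d2*4 - d1 + d3*5 = 161/6
  d6 = d4*2 - d5/3 - d1 = 59/9
  d7 = d5 + d6/4 = 1025/36
  d8 = d6 - d3 = 32/9
Walk from origin (0, 0):
  seg 1: left by d1 = 3/2 → (-3/2, 0)
  seg 2: down by d4 = 17/2 → (-3/2, -17/2)
  seg 3: up by d7 = 1025/36 → (-3/2, 719/36)
  seg 4: right by d6 = 59/9 → (91/18, 719/36)
  seg 5: right by d2 = 10/3 → (151/18, 719/36)
  seg 6: right by d1 = 3/2 → (89/9, 719/36)

d4 = 17/2
d5 = 161/6
d6 = 59/9
d7 = 1025/36
d8 = 32/9
endpoint = (89/9, 719/36)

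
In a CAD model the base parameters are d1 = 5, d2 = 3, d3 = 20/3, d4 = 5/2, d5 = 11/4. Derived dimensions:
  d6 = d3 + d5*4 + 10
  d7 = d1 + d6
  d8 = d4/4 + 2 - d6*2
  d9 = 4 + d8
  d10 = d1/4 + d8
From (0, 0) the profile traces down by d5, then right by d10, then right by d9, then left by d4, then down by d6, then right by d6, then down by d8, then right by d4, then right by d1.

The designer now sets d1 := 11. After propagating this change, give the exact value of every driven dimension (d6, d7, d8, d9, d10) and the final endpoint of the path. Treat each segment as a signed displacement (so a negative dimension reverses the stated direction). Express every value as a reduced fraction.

Apply edit: d1 := 11
  d6 = d3 + d5*4 + 10 = 83/3
  d7 = d1 + d6 = 116/3
  d8 = d4/4 + 2 - d6*2 = -1265/24
  d9 = 4 + d8 = -1169/24
  d10 = d1/4 + d8 = -1199/24
Walk from origin (0, 0):
  seg 1: down by d5 = 11/4 → (0, -11/4)
  seg 2: right by d10 = -1199/24 → (-1199/24, -11/4)
  seg 3: right by d9 = -1169/24 → (-296/3, -11/4)
  seg 4: left by d4 = 5/2 → (-607/6, -11/4)
  seg 5: down by d6 = 83/3 → (-607/6, -365/12)
  seg 6: right by d6 = 83/3 → (-147/2, -365/12)
  seg 7: down by d8 = -1265/24 → (-147/2, 535/24)
  seg 8: right by d4 = 5/2 → (-71, 535/24)
  seg 9: right by d1 = 11 → (-60, 535/24)

d6 = 83/3
d7 = 116/3
d8 = -1265/24
d9 = -1169/24
d10 = -1199/24
endpoint = (-60, 535/24)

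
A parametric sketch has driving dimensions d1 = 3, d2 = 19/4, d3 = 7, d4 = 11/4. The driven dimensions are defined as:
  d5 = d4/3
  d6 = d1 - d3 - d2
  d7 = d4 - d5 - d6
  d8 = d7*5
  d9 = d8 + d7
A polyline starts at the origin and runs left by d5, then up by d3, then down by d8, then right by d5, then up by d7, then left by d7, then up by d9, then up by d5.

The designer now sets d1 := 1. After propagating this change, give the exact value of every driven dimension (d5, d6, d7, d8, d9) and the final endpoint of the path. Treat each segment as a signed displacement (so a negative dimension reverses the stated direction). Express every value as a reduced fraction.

Apply edit: d1 := 1
  d5 = d4/3 = 11/12
  d6 = d1 - d3 - d2 = -43/4
  d7 = d4 - d5 - d6 = 151/12
  d8 = d7*5 = 755/12
  d9 = d8 + d7 = 151/2
Walk from origin (0, 0):
  seg 1: left by d5 = 11/12 → (-11/12, 0)
  seg 2: up by d3 = 7 → (-11/12, 7)
  seg 3: down by d8 = 755/12 → (-11/12, -671/12)
  seg 4: right by d5 = 11/12 → (0, -671/12)
  seg 5: up by d7 = 151/12 → (0, -130/3)
  seg 6: left by d7 = 151/12 → (-151/12, -130/3)
  seg 7: up by d9 = 151/2 → (-151/12, 193/6)
  seg 8: up by d5 = 11/12 → (-151/12, 397/12)

d5 = 11/12
d6 = -43/4
d7 = 151/12
d8 = 755/12
d9 = 151/2
endpoint = (-151/12, 397/12)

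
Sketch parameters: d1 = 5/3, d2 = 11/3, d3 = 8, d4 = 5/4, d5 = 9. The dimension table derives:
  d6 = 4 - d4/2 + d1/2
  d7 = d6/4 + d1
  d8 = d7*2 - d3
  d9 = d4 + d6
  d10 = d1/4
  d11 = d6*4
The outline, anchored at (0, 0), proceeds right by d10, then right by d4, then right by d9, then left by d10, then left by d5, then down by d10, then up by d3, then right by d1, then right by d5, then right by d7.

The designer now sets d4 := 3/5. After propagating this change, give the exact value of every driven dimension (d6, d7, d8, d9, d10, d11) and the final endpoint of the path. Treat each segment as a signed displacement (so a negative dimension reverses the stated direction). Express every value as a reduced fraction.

Apply edit: d4 := 3/5
  d6 = 4 - d4/2 + d1/2 = 68/15
  d7 = d6/4 + d1 = 14/5
  d8 = d7*2 - d3 = -12/5
  d9 = d4 + d6 = 77/15
  d10 = d1/4 = 5/12
  d11 = d6*4 = 272/15
Walk from origin (0, 0):
  seg 1: right by d10 = 5/12 → (5/12, 0)
  seg 2: right by d4 = 3/5 → (61/60, 0)
  seg 3: right by d9 = 77/15 → (123/20, 0)
  seg 4: left by d10 = 5/12 → (86/15, 0)
  seg 5: left by d5 = 9 → (-49/15, 0)
  seg 6: down by d10 = 5/12 → (-49/15, -5/12)
  seg 7: up by d3 = 8 → (-49/15, 91/12)
  seg 8: right by d1 = 5/3 → (-8/5, 91/12)
  seg 9: right by d5 = 9 → (37/5, 91/12)
  seg 10: right by d7 = 14/5 → (51/5, 91/12)

d6 = 68/15
d7 = 14/5
d8 = -12/5
d9 = 77/15
d10 = 5/12
d11 = 272/15
endpoint = (51/5, 91/12)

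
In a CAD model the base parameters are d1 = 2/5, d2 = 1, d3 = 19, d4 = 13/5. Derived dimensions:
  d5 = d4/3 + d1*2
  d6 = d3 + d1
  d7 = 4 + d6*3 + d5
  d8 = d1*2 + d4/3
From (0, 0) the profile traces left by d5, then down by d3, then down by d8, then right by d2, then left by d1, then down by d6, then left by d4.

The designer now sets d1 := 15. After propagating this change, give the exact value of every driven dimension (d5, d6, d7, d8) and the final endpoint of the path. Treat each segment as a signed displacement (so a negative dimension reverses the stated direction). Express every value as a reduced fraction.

d5 = 463/15
d6 = 34
d7 = 2053/15
d8 = 463/15
endpoint = (-712/15, -1258/15)

Apply edit: d1 := 15
  d5 = d4/3 + d1*2 = 463/15
  d6 = d3 + d1 = 34
  d7 = 4 + d6*3 + d5 = 2053/15
  d8 = d1*2 + d4/3 = 463/15
Walk from origin (0, 0):
  seg 1: left by d5 = 463/15 → (-463/15, 0)
  seg 2: down by d3 = 19 → (-463/15, -19)
  seg 3: down by d8 = 463/15 → (-463/15, -748/15)
  seg 4: right by d2 = 1 → (-448/15, -748/15)
  seg 5: left by d1 = 15 → (-673/15, -748/15)
  seg 6: down by d6 = 34 → (-673/15, -1258/15)
  seg 7: left by d4 = 13/5 → (-712/15, -1258/15)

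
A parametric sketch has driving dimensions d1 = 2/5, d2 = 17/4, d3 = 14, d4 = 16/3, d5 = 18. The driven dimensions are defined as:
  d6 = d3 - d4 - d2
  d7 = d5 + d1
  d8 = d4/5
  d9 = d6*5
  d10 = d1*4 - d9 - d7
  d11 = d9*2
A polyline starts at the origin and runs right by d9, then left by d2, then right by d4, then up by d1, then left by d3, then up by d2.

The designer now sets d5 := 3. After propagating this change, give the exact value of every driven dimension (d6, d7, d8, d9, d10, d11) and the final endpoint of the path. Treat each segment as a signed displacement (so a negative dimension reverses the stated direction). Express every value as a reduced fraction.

d6 = 53/12
d7 = 17/5
d8 = 16/15
d9 = 265/12
d10 = -1433/60
d11 = 265/6
endpoint = (55/6, 93/20)

Apply edit: d5 := 3
  d6 = d3 - d4 - d2 = 53/12
  d7 = d5 + d1 = 17/5
  d8 = d4/5 = 16/15
  d9 = d6*5 = 265/12
  d10 = d1*4 - d9 - d7 = -1433/60
  d11 = d9*2 = 265/6
Walk from origin (0, 0):
  seg 1: right by d9 = 265/12 → (265/12, 0)
  seg 2: left by d2 = 17/4 → (107/6, 0)
  seg 3: right by d4 = 16/3 → (139/6, 0)
  seg 4: up by d1 = 2/5 → (139/6, 2/5)
  seg 5: left by d3 = 14 → (55/6, 2/5)
  seg 6: up by d2 = 17/4 → (55/6, 93/20)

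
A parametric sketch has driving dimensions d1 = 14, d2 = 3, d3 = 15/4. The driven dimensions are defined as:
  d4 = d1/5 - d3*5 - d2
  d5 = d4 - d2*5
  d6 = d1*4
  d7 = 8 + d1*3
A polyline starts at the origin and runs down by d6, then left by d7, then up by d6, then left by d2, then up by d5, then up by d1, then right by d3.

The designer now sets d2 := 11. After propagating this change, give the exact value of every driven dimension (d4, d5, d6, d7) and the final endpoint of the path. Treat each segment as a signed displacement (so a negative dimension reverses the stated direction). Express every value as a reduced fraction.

Apply edit: d2 := 11
  d4 = d1/5 - d3*5 - d2 = -539/20
  d5 = d4 - d2*5 = -1639/20
  d6 = d1*4 = 56
  d7 = 8 + d1*3 = 50
Walk from origin (0, 0):
  seg 1: down by d6 = 56 → (0, -56)
  seg 2: left by d7 = 50 → (-50, -56)
  seg 3: up by d6 = 56 → (-50, 0)
  seg 4: left by d2 = 11 → (-61, 0)
  seg 5: up by d5 = -1639/20 → (-61, -1639/20)
  seg 6: up by d1 = 14 → (-61, -1359/20)
  seg 7: right by d3 = 15/4 → (-229/4, -1359/20)

d4 = -539/20
d5 = -1639/20
d6 = 56
d7 = 50
endpoint = (-229/4, -1359/20)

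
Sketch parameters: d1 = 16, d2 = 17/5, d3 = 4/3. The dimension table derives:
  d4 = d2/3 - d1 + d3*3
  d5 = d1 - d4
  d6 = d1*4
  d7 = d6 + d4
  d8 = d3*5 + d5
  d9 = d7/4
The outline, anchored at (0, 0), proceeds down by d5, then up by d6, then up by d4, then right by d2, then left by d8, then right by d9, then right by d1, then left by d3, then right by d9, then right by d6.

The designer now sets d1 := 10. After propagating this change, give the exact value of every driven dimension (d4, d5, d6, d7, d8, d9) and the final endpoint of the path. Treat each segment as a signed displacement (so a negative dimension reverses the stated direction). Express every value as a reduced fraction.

Apply edit: d1 := 10
  d4 = d2/3 - d1 + d3*3 = -73/15
  d5 = d1 - d4 = 223/15
  d6 = d1*4 = 40
  d7 = d6 + d4 = 527/15
  d8 = d3*5 + d5 = 323/15
  d9 = d7/4 = 527/60
Walk from origin (0, 0):
  seg 1: down by d5 = 223/15 → (0, -223/15)
  seg 2: up by d6 = 40 → (0, 377/15)
  seg 3: up by d4 = -73/15 → (0, 304/15)
  seg 4: right by d2 = 17/5 → (17/5, 304/15)
  seg 5: left by d8 = 323/15 → (-272/15, 304/15)
  seg 6: right by d9 = 527/60 → (-187/20, 304/15)
  seg 7: right by d1 = 10 → (13/20, 304/15)
  seg 8: left by d3 = 4/3 → (-41/60, 304/15)
  seg 9: right by d9 = 527/60 → (81/10, 304/15)
  seg 10: right by d6 = 40 → (481/10, 304/15)

d4 = -73/15
d5 = 223/15
d6 = 40
d7 = 527/15
d8 = 323/15
d9 = 527/60
endpoint = (481/10, 304/15)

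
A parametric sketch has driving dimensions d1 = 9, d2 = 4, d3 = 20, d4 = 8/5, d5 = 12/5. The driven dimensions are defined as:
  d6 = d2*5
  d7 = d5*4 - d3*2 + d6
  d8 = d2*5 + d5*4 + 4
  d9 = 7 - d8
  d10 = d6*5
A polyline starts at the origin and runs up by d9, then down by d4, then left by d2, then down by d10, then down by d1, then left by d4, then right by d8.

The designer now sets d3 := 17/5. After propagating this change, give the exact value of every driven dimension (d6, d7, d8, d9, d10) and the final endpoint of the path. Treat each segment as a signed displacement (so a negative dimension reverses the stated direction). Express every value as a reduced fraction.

d6 = 20
d7 = 114/5
d8 = 168/5
d9 = -133/5
d10 = 100
endpoint = (28, -686/5)

Apply edit: d3 := 17/5
  d6 = d2*5 = 20
  d7 = d5*4 - d3*2 + d6 = 114/5
  d8 = d2*5 + d5*4 + 4 = 168/5
  d9 = 7 - d8 = -133/5
  d10 = d6*5 = 100
Walk from origin (0, 0):
  seg 1: up by d9 = -133/5 → (0, -133/5)
  seg 2: down by d4 = 8/5 → (0, -141/5)
  seg 3: left by d2 = 4 → (-4, -141/5)
  seg 4: down by d10 = 100 → (-4, -641/5)
  seg 5: down by d1 = 9 → (-4, -686/5)
  seg 6: left by d4 = 8/5 → (-28/5, -686/5)
  seg 7: right by d8 = 168/5 → (28, -686/5)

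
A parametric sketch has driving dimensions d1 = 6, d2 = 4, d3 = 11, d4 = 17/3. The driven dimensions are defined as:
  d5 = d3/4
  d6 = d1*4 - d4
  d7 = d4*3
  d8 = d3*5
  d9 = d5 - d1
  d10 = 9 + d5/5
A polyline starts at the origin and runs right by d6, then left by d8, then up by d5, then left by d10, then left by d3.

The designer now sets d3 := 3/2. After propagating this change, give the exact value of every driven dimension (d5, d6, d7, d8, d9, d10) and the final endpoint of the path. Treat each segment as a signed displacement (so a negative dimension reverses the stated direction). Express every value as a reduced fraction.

Apply edit: d3 := 3/2
  d5 = d3/4 = 3/8
  d6 = d1*4 - d4 = 55/3
  d7 = d4*3 = 17
  d8 = d3*5 = 15/2
  d9 = d5 - d1 = -45/8
  d10 = 9 + d5/5 = 363/40
Walk from origin (0, 0):
  seg 1: right by d6 = 55/3 → (55/3, 0)
  seg 2: left by d8 = 15/2 → (65/6, 0)
  seg 3: up by d5 = 3/8 → (65/6, 3/8)
  seg 4: left by d10 = 363/40 → (211/120, 3/8)
  seg 5: left by d3 = 3/2 → (31/120, 3/8)

d5 = 3/8
d6 = 55/3
d7 = 17
d8 = 15/2
d9 = -45/8
d10 = 363/40
endpoint = (31/120, 3/8)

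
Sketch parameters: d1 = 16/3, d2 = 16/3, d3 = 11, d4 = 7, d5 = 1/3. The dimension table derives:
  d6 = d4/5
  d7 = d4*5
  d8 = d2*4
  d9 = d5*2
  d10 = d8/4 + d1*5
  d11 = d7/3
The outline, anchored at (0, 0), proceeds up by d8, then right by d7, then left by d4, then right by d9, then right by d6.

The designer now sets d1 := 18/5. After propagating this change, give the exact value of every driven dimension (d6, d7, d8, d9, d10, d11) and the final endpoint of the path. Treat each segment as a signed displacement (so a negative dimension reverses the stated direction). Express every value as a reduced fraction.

Apply edit: d1 := 18/5
  d6 = d4/5 = 7/5
  d7 = d4*5 = 35
  d8 = d2*4 = 64/3
  d9 = d5*2 = 2/3
  d10 = d8/4 + d1*5 = 70/3
  d11 = d7/3 = 35/3
Walk from origin (0, 0):
  seg 1: up by d8 = 64/3 → (0, 64/3)
  seg 2: right by d7 = 35 → (35, 64/3)
  seg 3: left by d4 = 7 → (28, 64/3)
  seg 4: right by d9 = 2/3 → (86/3, 64/3)
  seg 5: right by d6 = 7/5 → (451/15, 64/3)

d6 = 7/5
d7 = 35
d8 = 64/3
d9 = 2/3
d10 = 70/3
d11 = 35/3
endpoint = (451/15, 64/3)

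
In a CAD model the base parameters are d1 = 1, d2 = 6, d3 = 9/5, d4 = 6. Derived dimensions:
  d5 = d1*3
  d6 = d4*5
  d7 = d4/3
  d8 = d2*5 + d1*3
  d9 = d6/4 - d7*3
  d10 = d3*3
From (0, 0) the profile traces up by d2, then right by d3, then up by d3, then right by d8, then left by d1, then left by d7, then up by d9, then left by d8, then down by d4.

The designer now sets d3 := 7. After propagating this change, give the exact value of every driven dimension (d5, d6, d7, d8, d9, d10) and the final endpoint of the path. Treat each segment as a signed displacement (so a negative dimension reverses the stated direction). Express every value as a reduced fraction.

d5 = 3
d6 = 30
d7 = 2
d8 = 33
d9 = 3/2
d10 = 21
endpoint = (4, 17/2)

Apply edit: d3 := 7
  d5 = d1*3 = 3
  d6 = d4*5 = 30
  d7 = d4/3 = 2
  d8 = d2*5 + d1*3 = 33
  d9 = d6/4 - d7*3 = 3/2
  d10 = d3*3 = 21
Walk from origin (0, 0):
  seg 1: up by d2 = 6 → (0, 6)
  seg 2: right by d3 = 7 → (7, 6)
  seg 3: up by d3 = 7 → (7, 13)
  seg 4: right by d8 = 33 → (40, 13)
  seg 5: left by d1 = 1 → (39, 13)
  seg 6: left by d7 = 2 → (37, 13)
  seg 7: up by d9 = 3/2 → (37, 29/2)
  seg 8: left by d8 = 33 → (4, 29/2)
  seg 9: down by d4 = 6 → (4, 17/2)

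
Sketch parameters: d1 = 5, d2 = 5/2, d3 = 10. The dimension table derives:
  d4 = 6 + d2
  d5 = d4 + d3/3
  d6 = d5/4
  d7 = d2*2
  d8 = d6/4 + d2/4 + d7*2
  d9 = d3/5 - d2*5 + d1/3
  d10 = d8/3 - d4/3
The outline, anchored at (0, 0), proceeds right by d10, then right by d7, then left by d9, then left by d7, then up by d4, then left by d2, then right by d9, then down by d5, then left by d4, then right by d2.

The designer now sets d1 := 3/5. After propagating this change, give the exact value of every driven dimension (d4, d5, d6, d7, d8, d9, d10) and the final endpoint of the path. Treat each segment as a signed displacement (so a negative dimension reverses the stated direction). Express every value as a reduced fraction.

Apply edit: d1 := 3/5
  d4 = 6 + d2 = 17/2
  d5 = d4 + d3/3 = 71/6
  d6 = d5/4 = 71/24
  d7 = d2*2 = 5
  d8 = d6/4 + d2/4 + d7*2 = 1091/96
  d9 = d3/5 - d2*5 + d1/3 = -103/10
  d10 = d8/3 - d4/3 = 275/288
Walk from origin (0, 0):
  seg 1: right by d10 = 275/288 → (275/288, 0)
  seg 2: right by d7 = 5 → (1715/288, 0)
  seg 3: left by d9 = -103/10 → (23407/1440, 0)
  seg 4: left by d7 = 5 → (16207/1440, 0)
  seg 5: up by d4 = 17/2 → (16207/1440, 17/2)
  seg 6: left by d2 = 5/2 → (12607/1440, 17/2)
  seg 7: right by d9 = -103/10 → (-445/288, 17/2)
  seg 8: down by d5 = 71/6 → (-445/288, -10/3)
  seg 9: left by d4 = 17/2 → (-2893/288, -10/3)
  seg 10: right by d2 = 5/2 → (-2173/288, -10/3)

d4 = 17/2
d5 = 71/6
d6 = 71/24
d7 = 5
d8 = 1091/96
d9 = -103/10
d10 = 275/288
endpoint = (-2173/288, -10/3)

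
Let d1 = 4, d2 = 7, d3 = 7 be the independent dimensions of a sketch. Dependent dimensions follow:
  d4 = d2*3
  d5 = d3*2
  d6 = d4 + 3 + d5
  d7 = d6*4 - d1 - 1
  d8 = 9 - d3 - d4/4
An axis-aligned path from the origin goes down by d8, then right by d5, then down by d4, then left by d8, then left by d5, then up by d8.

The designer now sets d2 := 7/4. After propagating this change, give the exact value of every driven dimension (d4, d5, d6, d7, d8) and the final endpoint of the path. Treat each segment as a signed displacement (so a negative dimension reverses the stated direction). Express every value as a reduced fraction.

d4 = 21/4
d5 = 14
d6 = 89/4
d7 = 84
d8 = 11/16
endpoint = (-11/16, -21/4)

Apply edit: d2 := 7/4
  d4 = d2*3 = 21/4
  d5 = d3*2 = 14
  d6 = d4 + 3 + d5 = 89/4
  d7 = d6*4 - d1 - 1 = 84
  d8 = 9 - d3 - d4/4 = 11/16
Walk from origin (0, 0):
  seg 1: down by d8 = 11/16 → (0, -11/16)
  seg 2: right by d5 = 14 → (14, -11/16)
  seg 3: down by d4 = 21/4 → (14, -95/16)
  seg 4: left by d8 = 11/16 → (213/16, -95/16)
  seg 5: left by d5 = 14 → (-11/16, -95/16)
  seg 6: up by d8 = 11/16 → (-11/16, -21/4)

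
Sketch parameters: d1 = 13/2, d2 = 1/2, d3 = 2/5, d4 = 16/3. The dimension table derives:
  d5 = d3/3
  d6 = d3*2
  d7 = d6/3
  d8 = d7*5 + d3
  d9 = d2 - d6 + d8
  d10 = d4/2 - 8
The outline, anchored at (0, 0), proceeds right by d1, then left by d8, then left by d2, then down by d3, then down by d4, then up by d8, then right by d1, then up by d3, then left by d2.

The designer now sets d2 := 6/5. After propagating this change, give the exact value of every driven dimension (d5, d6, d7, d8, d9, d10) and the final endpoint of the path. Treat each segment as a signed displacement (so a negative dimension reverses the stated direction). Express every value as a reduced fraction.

Apply edit: d2 := 6/5
  d5 = d3/3 = 2/15
  d6 = d3*2 = 4/5
  d7 = d6/3 = 4/15
  d8 = d7*5 + d3 = 26/15
  d9 = d2 - d6 + d8 = 32/15
  d10 = d4/2 - 8 = -16/3
Walk from origin (0, 0):
  seg 1: right by d1 = 13/2 → (13/2, 0)
  seg 2: left by d8 = 26/15 → (143/30, 0)
  seg 3: left by d2 = 6/5 → (107/30, 0)
  seg 4: down by d3 = 2/5 → (107/30, -2/5)
  seg 5: down by d4 = 16/3 → (107/30, -86/15)
  seg 6: up by d8 = 26/15 → (107/30, -4)
  seg 7: right by d1 = 13/2 → (151/15, -4)
  seg 8: up by d3 = 2/5 → (151/15, -18/5)
  seg 9: left by d2 = 6/5 → (133/15, -18/5)

d5 = 2/15
d6 = 4/5
d7 = 4/15
d8 = 26/15
d9 = 32/15
d10 = -16/3
endpoint = (133/15, -18/5)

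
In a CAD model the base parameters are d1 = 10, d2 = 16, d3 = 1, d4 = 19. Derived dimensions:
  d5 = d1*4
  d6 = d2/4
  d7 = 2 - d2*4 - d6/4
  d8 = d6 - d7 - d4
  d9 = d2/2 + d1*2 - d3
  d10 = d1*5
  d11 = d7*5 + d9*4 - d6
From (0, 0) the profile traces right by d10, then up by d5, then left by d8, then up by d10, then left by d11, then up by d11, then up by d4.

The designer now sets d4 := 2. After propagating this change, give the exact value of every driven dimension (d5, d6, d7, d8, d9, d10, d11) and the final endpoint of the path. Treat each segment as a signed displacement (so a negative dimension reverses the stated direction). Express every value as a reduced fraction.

d5 = 40
d6 = 4
d7 = -63
d8 = 65
d9 = 27
d10 = 50
d11 = -211
endpoint = (196, -119)

Apply edit: d4 := 2
  d5 = d1*4 = 40
  d6 = d2/4 = 4
  d7 = 2 - d2*4 - d6/4 = -63
  d8 = d6 - d7 - d4 = 65
  d9 = d2/2 + d1*2 - d3 = 27
  d10 = d1*5 = 50
  d11 = d7*5 + d9*4 - d6 = -211
Walk from origin (0, 0):
  seg 1: right by d10 = 50 → (50, 0)
  seg 2: up by d5 = 40 → (50, 40)
  seg 3: left by d8 = 65 → (-15, 40)
  seg 4: up by d10 = 50 → (-15, 90)
  seg 5: left by d11 = -211 → (196, 90)
  seg 6: up by d11 = -211 → (196, -121)
  seg 7: up by d4 = 2 → (196, -119)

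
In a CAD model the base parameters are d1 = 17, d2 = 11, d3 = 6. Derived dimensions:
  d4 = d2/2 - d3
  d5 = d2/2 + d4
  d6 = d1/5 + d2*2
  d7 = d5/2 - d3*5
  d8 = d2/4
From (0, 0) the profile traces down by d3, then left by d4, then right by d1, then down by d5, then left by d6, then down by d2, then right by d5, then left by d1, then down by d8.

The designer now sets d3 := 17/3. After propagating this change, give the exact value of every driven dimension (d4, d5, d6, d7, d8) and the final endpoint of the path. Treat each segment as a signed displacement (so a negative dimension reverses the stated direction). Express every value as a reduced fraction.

Apply edit: d3 := 17/3
  d4 = d2/2 - d3 = -1/6
  d5 = d2/2 + d4 = 16/3
  d6 = d1/5 + d2*2 = 127/5
  d7 = d5/2 - d3*5 = -77/3
  d8 = d2/4 = 11/4
Walk from origin (0, 0):
  seg 1: down by d3 = 17/3 → (0, -17/3)
  seg 2: left by d4 = -1/6 → (1/6, -17/3)
  seg 3: right by d1 = 17 → (103/6, -17/3)
  seg 4: down by d5 = 16/3 → (103/6, -11)
  seg 5: left by d6 = 127/5 → (-247/30, -11)
  seg 6: down by d2 = 11 → (-247/30, -22)
  seg 7: right by d5 = 16/3 → (-29/10, -22)
  seg 8: left by d1 = 17 → (-199/10, -22)
  seg 9: down by d8 = 11/4 → (-199/10, -99/4)

d4 = -1/6
d5 = 16/3
d6 = 127/5
d7 = -77/3
d8 = 11/4
endpoint = (-199/10, -99/4)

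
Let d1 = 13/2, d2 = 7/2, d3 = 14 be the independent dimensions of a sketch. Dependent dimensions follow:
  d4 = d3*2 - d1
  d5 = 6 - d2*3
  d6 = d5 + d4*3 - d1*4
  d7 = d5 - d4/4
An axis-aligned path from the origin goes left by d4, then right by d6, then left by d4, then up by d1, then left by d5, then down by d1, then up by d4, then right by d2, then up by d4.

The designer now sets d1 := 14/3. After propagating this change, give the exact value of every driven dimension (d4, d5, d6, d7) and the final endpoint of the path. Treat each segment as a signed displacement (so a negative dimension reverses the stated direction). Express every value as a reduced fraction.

d4 = 70/3
d5 = -9/2
d6 = 281/6
d7 = -31/3
endpoint = (49/6, 140/3)

Apply edit: d1 := 14/3
  d4 = d3*2 - d1 = 70/3
  d5 = 6 - d2*3 = -9/2
  d6 = d5 + d4*3 - d1*4 = 281/6
  d7 = d5 - d4/4 = -31/3
Walk from origin (0, 0):
  seg 1: left by d4 = 70/3 → (-70/3, 0)
  seg 2: right by d6 = 281/6 → (47/2, 0)
  seg 3: left by d4 = 70/3 → (1/6, 0)
  seg 4: up by d1 = 14/3 → (1/6, 14/3)
  seg 5: left by d5 = -9/2 → (14/3, 14/3)
  seg 6: down by d1 = 14/3 → (14/3, 0)
  seg 7: up by d4 = 70/3 → (14/3, 70/3)
  seg 8: right by d2 = 7/2 → (49/6, 70/3)
  seg 9: up by d4 = 70/3 → (49/6, 140/3)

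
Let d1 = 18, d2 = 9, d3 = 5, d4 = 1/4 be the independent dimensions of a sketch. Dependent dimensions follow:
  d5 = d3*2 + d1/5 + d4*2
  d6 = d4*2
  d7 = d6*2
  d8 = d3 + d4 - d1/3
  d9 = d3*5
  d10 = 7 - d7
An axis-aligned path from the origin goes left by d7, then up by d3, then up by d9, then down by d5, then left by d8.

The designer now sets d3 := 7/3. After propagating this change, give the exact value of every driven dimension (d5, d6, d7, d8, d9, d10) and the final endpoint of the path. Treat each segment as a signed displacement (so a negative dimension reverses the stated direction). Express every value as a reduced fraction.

d5 = 263/30
d6 = 1/2
d7 = 1
d8 = -41/12
d9 = 35/3
d10 = 6
endpoint = (29/12, 157/30)

Apply edit: d3 := 7/3
  d5 = d3*2 + d1/5 + d4*2 = 263/30
  d6 = d4*2 = 1/2
  d7 = d6*2 = 1
  d8 = d3 + d4 - d1/3 = -41/12
  d9 = d3*5 = 35/3
  d10 = 7 - d7 = 6
Walk from origin (0, 0):
  seg 1: left by d7 = 1 → (-1, 0)
  seg 2: up by d3 = 7/3 → (-1, 7/3)
  seg 3: up by d9 = 35/3 → (-1, 14)
  seg 4: down by d5 = 263/30 → (-1, 157/30)
  seg 5: left by d8 = -41/12 → (29/12, 157/30)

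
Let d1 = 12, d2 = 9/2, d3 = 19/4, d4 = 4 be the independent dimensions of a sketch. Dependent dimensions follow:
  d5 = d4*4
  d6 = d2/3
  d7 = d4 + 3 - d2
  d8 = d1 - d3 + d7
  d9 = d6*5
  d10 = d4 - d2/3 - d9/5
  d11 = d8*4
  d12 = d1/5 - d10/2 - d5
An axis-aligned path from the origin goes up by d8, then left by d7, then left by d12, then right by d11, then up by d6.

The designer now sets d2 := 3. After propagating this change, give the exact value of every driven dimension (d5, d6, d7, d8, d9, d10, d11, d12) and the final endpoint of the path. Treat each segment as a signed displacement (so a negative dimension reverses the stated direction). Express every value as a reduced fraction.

Apply edit: d2 := 3
  d5 = d4*4 = 16
  d6 = d2/3 = 1
  d7 = d4 + 3 - d2 = 4
  d8 = d1 - d3 + d7 = 45/4
  d9 = d6*5 = 5
  d10 = d4 - d2/3 - d9/5 = 2
  d11 = d8*4 = 45
  d12 = d1/5 - d10/2 - d5 = -73/5
Walk from origin (0, 0):
  seg 1: up by d8 = 45/4 → (0, 45/4)
  seg 2: left by d7 = 4 → (-4, 45/4)
  seg 3: left by d12 = -73/5 → (53/5, 45/4)
  seg 4: right by d11 = 45 → (278/5, 45/4)
  seg 5: up by d6 = 1 → (278/5, 49/4)

d5 = 16
d6 = 1
d7 = 4
d8 = 45/4
d9 = 5
d10 = 2
d11 = 45
d12 = -73/5
endpoint = (278/5, 49/4)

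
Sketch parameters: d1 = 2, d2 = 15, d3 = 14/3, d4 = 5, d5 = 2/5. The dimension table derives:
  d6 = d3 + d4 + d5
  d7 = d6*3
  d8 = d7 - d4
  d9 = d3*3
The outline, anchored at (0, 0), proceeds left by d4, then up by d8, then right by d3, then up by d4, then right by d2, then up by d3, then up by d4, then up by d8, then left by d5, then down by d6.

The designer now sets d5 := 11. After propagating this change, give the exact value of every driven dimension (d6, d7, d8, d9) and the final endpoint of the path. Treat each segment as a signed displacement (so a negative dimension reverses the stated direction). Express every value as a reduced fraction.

Apply edit: d5 := 11
  d6 = d3 + d4 + d5 = 62/3
  d7 = d6*3 = 62
  d8 = d7 - d4 = 57
  d9 = d3*3 = 14
Walk from origin (0, 0):
  seg 1: left by d4 = 5 → (-5, 0)
  seg 2: up by d8 = 57 → (-5, 57)
  seg 3: right by d3 = 14/3 → (-1/3, 57)
  seg 4: up by d4 = 5 → (-1/3, 62)
  seg 5: right by d2 = 15 → (44/3, 62)
  seg 6: up by d3 = 14/3 → (44/3, 200/3)
  seg 7: up by d4 = 5 → (44/3, 215/3)
  seg 8: up by d8 = 57 → (44/3, 386/3)
  seg 9: left by d5 = 11 → (11/3, 386/3)
  seg 10: down by d6 = 62/3 → (11/3, 108)

d6 = 62/3
d7 = 62
d8 = 57
d9 = 14
endpoint = (11/3, 108)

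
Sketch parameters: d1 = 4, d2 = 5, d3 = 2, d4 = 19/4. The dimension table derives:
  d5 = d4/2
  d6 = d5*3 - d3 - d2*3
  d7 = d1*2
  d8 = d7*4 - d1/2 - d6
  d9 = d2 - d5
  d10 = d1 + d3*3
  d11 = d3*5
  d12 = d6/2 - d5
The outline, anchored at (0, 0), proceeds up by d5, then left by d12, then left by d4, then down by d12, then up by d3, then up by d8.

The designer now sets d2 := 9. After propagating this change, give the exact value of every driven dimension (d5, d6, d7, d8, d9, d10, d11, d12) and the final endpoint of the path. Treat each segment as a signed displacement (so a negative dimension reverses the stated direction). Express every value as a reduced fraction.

d5 = 19/8
d6 = -175/8
d7 = 8
d8 = 415/8
d9 = 53/8
d10 = 10
d11 = 10
d12 = -213/16
endpoint = (137/16, 1113/16)

Apply edit: d2 := 9
  d5 = d4/2 = 19/8
  d6 = d5*3 - d3 - d2*3 = -175/8
  d7 = d1*2 = 8
  d8 = d7*4 - d1/2 - d6 = 415/8
  d9 = d2 - d5 = 53/8
  d10 = d1 + d3*3 = 10
  d11 = d3*5 = 10
  d12 = d6/2 - d5 = -213/16
Walk from origin (0, 0):
  seg 1: up by d5 = 19/8 → (0, 19/8)
  seg 2: left by d12 = -213/16 → (213/16, 19/8)
  seg 3: left by d4 = 19/4 → (137/16, 19/8)
  seg 4: down by d12 = -213/16 → (137/16, 251/16)
  seg 5: up by d3 = 2 → (137/16, 283/16)
  seg 6: up by d8 = 415/8 → (137/16, 1113/16)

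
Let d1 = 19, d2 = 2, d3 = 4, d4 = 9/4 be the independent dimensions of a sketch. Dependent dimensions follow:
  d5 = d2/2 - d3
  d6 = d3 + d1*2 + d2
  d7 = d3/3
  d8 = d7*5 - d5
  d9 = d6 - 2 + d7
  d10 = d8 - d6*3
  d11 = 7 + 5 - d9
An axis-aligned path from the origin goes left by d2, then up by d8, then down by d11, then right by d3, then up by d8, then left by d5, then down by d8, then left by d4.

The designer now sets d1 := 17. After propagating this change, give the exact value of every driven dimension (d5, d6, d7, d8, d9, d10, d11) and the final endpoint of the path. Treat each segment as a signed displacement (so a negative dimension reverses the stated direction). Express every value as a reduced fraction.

d5 = -3
d6 = 40
d7 = 4/3
d8 = 29/3
d9 = 118/3
d10 = -331/3
d11 = -82/3
endpoint = (11/4, 37)

Apply edit: d1 := 17
  d5 = d2/2 - d3 = -3
  d6 = d3 + d1*2 + d2 = 40
  d7 = d3/3 = 4/3
  d8 = d7*5 - d5 = 29/3
  d9 = d6 - 2 + d7 = 118/3
  d10 = d8 - d6*3 = -331/3
  d11 = 7 + 5 - d9 = -82/3
Walk from origin (0, 0):
  seg 1: left by d2 = 2 → (-2, 0)
  seg 2: up by d8 = 29/3 → (-2, 29/3)
  seg 3: down by d11 = -82/3 → (-2, 37)
  seg 4: right by d3 = 4 → (2, 37)
  seg 5: up by d8 = 29/3 → (2, 140/3)
  seg 6: left by d5 = -3 → (5, 140/3)
  seg 7: down by d8 = 29/3 → (5, 37)
  seg 8: left by d4 = 9/4 → (11/4, 37)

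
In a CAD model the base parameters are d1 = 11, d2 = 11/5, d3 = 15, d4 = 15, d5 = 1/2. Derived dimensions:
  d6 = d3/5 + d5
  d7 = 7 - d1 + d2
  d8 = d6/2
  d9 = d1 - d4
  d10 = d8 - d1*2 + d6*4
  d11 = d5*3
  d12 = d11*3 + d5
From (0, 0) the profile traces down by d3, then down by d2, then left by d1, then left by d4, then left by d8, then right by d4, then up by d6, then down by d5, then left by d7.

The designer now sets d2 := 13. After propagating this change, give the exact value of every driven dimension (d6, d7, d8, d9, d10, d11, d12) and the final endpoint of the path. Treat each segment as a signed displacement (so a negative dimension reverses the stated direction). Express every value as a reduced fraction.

Apply edit: d2 := 13
  d6 = d3/5 + d5 = 7/2
  d7 = 7 - d1 + d2 = 9
  d8 = d6/2 = 7/4
  d9 = d1 - d4 = -4
  d10 = d8 - d1*2 + d6*4 = -25/4
  d11 = d5*3 = 3/2
  d12 = d11*3 + d5 = 5
Walk from origin (0, 0):
  seg 1: down by d3 = 15 → (0, -15)
  seg 2: down by d2 = 13 → (0, -28)
  seg 3: left by d1 = 11 → (-11, -28)
  seg 4: left by d4 = 15 → (-26, -28)
  seg 5: left by d8 = 7/4 → (-111/4, -28)
  seg 6: right by d4 = 15 → (-51/4, -28)
  seg 7: up by d6 = 7/2 → (-51/4, -49/2)
  seg 8: down by d5 = 1/2 → (-51/4, -25)
  seg 9: left by d7 = 9 → (-87/4, -25)

d6 = 7/2
d7 = 9
d8 = 7/4
d9 = -4
d10 = -25/4
d11 = 3/2
d12 = 5
endpoint = (-87/4, -25)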